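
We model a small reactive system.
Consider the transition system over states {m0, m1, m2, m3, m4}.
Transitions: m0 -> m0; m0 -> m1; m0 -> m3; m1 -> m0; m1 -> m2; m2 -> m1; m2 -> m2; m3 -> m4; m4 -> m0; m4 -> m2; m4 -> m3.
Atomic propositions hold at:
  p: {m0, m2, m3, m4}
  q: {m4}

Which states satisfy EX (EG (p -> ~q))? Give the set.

Sat(~q) = {m0, m1, m2, m3}
Sat(p -> ~q) = {m0, m1, m2, m3}
EG (p -> ~q): greatest fixpoint, start Z0 = {m0, m1, m2, m3}, keep only states in Sat with some successor in Z. Z1 = {m0, m1, m2}; fixed.
Sat(EG (p -> ~q)) = {m0, m1, m2}
Sat(EX (EG (p -> ~q))) = {s : some successor in {m0, m1, m2}} = {m0, m1, m2, m4}

{m0, m1, m2, m4}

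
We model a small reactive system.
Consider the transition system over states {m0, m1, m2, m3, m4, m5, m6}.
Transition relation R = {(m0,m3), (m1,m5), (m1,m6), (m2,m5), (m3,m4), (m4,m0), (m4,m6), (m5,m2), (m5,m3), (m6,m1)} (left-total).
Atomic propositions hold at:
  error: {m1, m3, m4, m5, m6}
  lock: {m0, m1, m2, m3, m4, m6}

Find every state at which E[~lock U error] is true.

Sat(~lock) = {m5}
E[~lock U error]: least fixpoint, start Z0 = Sat(error) = {m1, m3, m4, m5, m6}, add states in Sat(~lock) with some successor in Z. Already a fixed point.
Sat(E[~lock U error]) = {m1, m3, m4, m5, m6}

{m1, m3, m4, m5, m6}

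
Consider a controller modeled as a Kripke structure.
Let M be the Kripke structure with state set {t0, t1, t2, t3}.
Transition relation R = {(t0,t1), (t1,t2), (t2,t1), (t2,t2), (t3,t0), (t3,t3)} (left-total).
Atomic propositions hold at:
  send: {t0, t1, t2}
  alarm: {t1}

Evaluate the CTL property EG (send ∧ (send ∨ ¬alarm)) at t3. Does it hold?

Sat(¬alarm) = {t0, t2, t3}
Sat(send ∨ ¬alarm) = {t0, t1, t2, t3}
Sat(send ∧ (send ∨ ¬alarm)) = {t0, t1, t2}
EG (send ∧ (send ∨ ¬alarm)): greatest fixpoint, start Z0 = {t0, t1, t2}, keep only states in Sat with some successor in Z. Already a fixed point.
Sat(EG (send ∧ (send ∨ ¬alarm))) = {t0, t1, t2}
t3 ∉ Sat(EG (send ∧ (send ∨ ¬alarm))) = {t0, t1, t2}, so the formula does not hold at t3.

No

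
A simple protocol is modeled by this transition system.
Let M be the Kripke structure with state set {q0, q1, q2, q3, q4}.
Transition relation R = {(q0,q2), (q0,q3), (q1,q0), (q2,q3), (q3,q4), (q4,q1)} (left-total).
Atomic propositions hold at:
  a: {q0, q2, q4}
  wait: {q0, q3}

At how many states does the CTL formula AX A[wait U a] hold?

4

A[wait U a]: least fixpoint, start Z0 = Sat(a) = {q0, q2, q4}, add states in Sat(wait) with every successor in Z. Z1 = {q0, q2, q3, q4}; fixed.
Sat(A[wait U a]) = {q0, q2, q3, q4}
Sat(AX A[wait U a]) = {s : every successor in {q0, q2, q3, q4}} = {q0, q1, q2, q3}
|Sat(AX A[wait U a])| = |{q0, q1, q2, q3}| = 4.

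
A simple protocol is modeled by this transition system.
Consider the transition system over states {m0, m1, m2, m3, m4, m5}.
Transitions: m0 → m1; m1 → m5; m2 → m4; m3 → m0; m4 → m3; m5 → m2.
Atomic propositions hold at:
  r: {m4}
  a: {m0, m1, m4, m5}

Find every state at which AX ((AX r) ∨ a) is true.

{m0, m1, m2, m3, m5}

Sat(AX r) = {s : every successor in {m4}} = {m2}
Sat((AX r) ∨ a) = {m0, m1, m2, m4, m5}
Sat(AX ((AX r) ∨ a)) = {s : every successor in {m0, m1, m2, m4, m5}} = {m0, m1, m2, m3, m5}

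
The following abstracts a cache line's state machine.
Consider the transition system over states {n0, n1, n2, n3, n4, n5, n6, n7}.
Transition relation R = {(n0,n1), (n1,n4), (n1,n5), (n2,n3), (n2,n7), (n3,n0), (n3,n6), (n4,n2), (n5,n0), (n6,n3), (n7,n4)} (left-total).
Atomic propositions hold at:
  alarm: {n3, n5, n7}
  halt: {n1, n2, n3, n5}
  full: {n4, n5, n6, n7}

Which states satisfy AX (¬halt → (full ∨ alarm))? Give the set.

{n0, n1, n2, n4, n6, n7}

Sat(¬halt) = {n0, n4, n6, n7}
Sat(full ∨ alarm) = {n3, n4, n5, n6, n7}
Sat(¬halt → (full ∨ alarm)) = {n1, n2, n3, n4, n5, n6, n7}
Sat(AX (¬halt → (full ∨ alarm))) = {s : every successor in {n1, n2, n3, n4, n5, n6, n7}} = {n0, n1, n2, n4, n6, n7}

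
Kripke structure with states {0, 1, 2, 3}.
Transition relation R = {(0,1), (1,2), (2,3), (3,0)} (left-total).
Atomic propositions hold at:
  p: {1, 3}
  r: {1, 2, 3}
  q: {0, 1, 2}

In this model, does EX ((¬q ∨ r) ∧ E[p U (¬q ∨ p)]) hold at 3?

No

Sat(¬q) = {3}
Sat(¬q ∨ r) = {1, 2, 3}
Sat(¬q ∨ p) = {1, 3}
E[p U (¬q ∨ p)]: least fixpoint, start Z0 = Sat((¬q ∨ p)) = {1, 3}, add states in Sat(p) with some successor in Z. Already a fixed point.
Sat(E[p U (¬q ∨ p)]) = {1, 3}
Sat((¬q ∨ r) ∧ E[p U (¬q ∨ p)]) = {1, 3}
Sat(EX ((¬q ∨ r) ∧ E[p U (¬q ∨ p)])) = {s : some successor in {1, 3}} = {0, 2}
3 ∉ Sat(EX ((¬q ∨ r) ∧ E[p U (¬q ∨ p)])) = {0, 2}, so the formula does not hold at 3.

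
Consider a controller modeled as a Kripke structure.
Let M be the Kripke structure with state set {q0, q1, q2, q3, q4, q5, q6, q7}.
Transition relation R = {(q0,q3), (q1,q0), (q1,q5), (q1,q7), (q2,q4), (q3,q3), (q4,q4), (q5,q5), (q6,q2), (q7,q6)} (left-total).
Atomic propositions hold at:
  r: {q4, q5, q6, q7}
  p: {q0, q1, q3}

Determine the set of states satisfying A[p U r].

A[p U r]: least fixpoint, start Z0 = Sat(r) = {q4, q5, q6, q7}, add states in Sat(p) with every successor in Z. Already a fixed point.
Sat(A[p U r]) = {q4, q5, q6, q7}

{q4, q5, q6, q7}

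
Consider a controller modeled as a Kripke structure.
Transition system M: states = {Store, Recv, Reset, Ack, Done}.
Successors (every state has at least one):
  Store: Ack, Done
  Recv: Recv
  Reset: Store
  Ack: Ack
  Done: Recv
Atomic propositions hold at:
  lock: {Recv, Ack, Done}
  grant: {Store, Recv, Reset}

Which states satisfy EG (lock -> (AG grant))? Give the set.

{Recv}

AG grant: greatest fixpoint, start Z0 = {Store, Recv, Reset}, keep only states in Sat with every successor in Z. Z1 = {Recv, Reset}; Z2 = {Recv}; fixed.
Sat(AG grant) = {Recv}
Sat(lock -> (AG grant)) = {Store, Recv, Reset}
EG (lock -> (AG grant)): greatest fixpoint, start Z0 = {Store, Recv, Reset}, keep only states in Sat with some successor in Z. Z1 = {Recv, Reset}; Z2 = {Recv}; fixed.
Sat(EG (lock -> (AG grant))) = {Recv}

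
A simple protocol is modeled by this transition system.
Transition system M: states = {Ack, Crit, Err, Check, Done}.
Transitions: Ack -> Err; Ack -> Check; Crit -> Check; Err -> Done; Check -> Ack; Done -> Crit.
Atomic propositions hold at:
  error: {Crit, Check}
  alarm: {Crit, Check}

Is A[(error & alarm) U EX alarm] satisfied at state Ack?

Sat(error & alarm) = {Crit, Check}
Sat(EX alarm) = {s : some successor in {Crit, Check}} = {Ack, Crit, Done}
A[(error & alarm) U EX alarm]: least fixpoint, start Z0 = Sat(EX alarm) = {Ack, Crit, Done}, add states in Sat(error & alarm) with every successor in Z. Z1 = {Ack, Crit, Check, Done}; fixed.
Sat(A[(error & alarm) U EX alarm]) = {Ack, Crit, Check, Done}
Ack ∈ Sat(A[(error & alarm) U EX alarm]) = {Ack, Crit, Check, Done}, so the formula holds at Ack.

Yes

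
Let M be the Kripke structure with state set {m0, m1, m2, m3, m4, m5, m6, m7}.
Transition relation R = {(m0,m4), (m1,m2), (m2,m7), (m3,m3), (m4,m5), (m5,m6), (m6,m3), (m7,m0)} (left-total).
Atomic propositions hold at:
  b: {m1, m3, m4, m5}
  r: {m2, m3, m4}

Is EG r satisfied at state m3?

EG r: greatest fixpoint, start Z0 = {m2, m3, m4}, keep only states in Sat with some successor in Z. Z1 = {m3}; fixed.
Sat(EG r) = {m3}
m3 ∈ Sat(EG r) = {m3}, so the formula holds at m3.

Yes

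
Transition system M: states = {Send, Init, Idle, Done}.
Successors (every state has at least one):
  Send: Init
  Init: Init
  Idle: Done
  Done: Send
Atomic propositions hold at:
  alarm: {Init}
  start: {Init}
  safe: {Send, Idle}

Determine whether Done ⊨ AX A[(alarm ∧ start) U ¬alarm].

Yes

Sat(alarm ∧ start) = {Init}
Sat(¬alarm) = {Send, Idle, Done}
A[(alarm ∧ start) U ¬alarm]: least fixpoint, start Z0 = Sat(¬alarm) = {Send, Idle, Done}, add states in Sat(alarm ∧ start) with every successor in Z. Already a fixed point.
Sat(A[(alarm ∧ start) U ¬alarm]) = {Send, Idle, Done}
Sat(AX A[(alarm ∧ start) U ¬alarm]) = {s : every successor in {Send, Idle, Done}} = {Idle, Done}
Done ∈ Sat(AX A[(alarm ∧ start) U ¬alarm]) = {Idle, Done}, so the formula holds at Done.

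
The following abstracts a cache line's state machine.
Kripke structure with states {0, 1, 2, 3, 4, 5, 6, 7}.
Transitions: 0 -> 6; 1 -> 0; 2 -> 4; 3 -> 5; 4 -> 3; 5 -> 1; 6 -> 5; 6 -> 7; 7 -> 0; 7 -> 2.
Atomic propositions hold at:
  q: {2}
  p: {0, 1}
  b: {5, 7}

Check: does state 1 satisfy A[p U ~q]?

Sat(~q) = {0, 1, 3, 4, 5, 6, 7}
A[p U ~q]: least fixpoint, start Z0 = Sat(~q) = {0, 1, 3, 4, 5, 6, 7}, add states in Sat(p) with every successor in Z. Already a fixed point.
Sat(A[p U ~q]) = {0, 1, 3, 4, 5, 6, 7}
1 ∈ Sat(A[p U ~q]) = {0, 1, 3, 4, 5, 6, 7}, so the formula holds at 1.

Yes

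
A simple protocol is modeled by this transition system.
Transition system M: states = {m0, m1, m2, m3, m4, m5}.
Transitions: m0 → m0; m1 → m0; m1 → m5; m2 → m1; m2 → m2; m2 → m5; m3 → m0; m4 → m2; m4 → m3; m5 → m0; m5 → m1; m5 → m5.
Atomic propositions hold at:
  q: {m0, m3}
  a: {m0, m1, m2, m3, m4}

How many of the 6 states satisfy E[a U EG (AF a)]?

AF a: least fixpoint, start Z0 = {m0, m1, m2, m3, m4}, add states with every successor in Z. Already a fixed point.
Sat(AF a) = {m0, m1, m2, m3, m4}
EG (AF a): greatest fixpoint, start Z0 = {m0, m1, m2, m3, m4}, keep only states in Sat with some successor in Z. Already a fixed point.
Sat(EG (AF a)) = {m0, m1, m2, m3, m4}
E[a U EG (AF a)]: least fixpoint, start Z0 = Sat(EG (AF a)) = {m0, m1, m2, m3, m4}, add states in Sat(a) with some successor in Z. Already a fixed point.
Sat(E[a U EG (AF a)]) = {m0, m1, m2, m3, m4}
|Sat(E[a U EG (AF a)])| = |{m0, m1, m2, m3, m4}| = 5.

5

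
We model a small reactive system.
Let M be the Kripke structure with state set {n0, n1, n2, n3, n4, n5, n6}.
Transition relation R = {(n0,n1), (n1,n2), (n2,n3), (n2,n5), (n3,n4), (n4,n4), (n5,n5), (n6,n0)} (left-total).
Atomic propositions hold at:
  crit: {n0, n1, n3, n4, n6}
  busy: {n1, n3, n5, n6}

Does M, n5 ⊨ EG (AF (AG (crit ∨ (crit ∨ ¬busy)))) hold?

No

Sat(¬busy) = {n0, n2, n4}
Sat(crit ∨ ¬busy) = {n0, n1, n2, n3, n4, n6}
Sat(crit ∨ (crit ∨ ¬busy)) = {n0, n1, n2, n3, n4, n6}
AG (crit ∨ (crit ∨ ¬busy)): greatest fixpoint, start Z0 = {n0, n1, n2, n3, n4, n6}, keep only states in Sat with every successor in Z. Z1 = {n0, n1, n3, n4, n6}; Z2 = {n0, n3, n4, n6}; Z3 = {n3, n4, n6}; Z4 = {n3, n4}; fixed.
Sat(AG (crit ∨ (crit ∨ ¬busy))) = {n3, n4}
AF (AG (crit ∨ (crit ∨ ¬busy))): least fixpoint, start Z0 = {n3, n4}, add states with every successor in Z. Already a fixed point.
Sat(AF (AG (crit ∨ (crit ∨ ¬busy)))) = {n3, n4}
EG (AF (AG (crit ∨ (crit ∨ ¬busy)))): greatest fixpoint, start Z0 = {n3, n4}, keep only states in Sat with some successor in Z. Already a fixed point.
Sat(EG (AF (AG (crit ∨ (crit ∨ ¬busy))))) = {n3, n4}
n5 ∉ Sat(EG (AF (AG (crit ∨ (crit ∨ ¬busy))))) = {n3, n4}, so the formula does not hold at n5.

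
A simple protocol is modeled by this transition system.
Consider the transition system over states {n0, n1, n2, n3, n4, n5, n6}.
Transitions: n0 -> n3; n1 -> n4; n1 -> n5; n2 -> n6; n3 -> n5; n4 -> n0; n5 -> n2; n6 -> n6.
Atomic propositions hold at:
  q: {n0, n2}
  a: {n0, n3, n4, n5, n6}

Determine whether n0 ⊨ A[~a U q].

Sat(~a) = {n1, n2}
A[~a U q]: least fixpoint, start Z0 = Sat(q) = {n0, n2}, add states in Sat(~a) with every successor in Z. Already a fixed point.
Sat(A[~a U q]) = {n0, n2}
n0 ∈ Sat(A[~a U q]) = {n0, n2}, so the formula holds at n0.

Yes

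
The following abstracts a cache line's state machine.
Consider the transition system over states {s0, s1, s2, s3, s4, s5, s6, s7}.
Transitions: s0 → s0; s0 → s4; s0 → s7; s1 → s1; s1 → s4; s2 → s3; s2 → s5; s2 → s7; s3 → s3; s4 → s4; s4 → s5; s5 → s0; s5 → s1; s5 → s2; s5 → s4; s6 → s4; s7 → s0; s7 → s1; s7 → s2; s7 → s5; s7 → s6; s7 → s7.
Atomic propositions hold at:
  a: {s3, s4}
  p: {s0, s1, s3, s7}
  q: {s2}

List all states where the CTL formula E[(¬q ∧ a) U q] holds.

Sat(¬q) = {s0, s1, s3, s4, s5, s6, s7}
Sat(¬q ∧ a) = {s3, s4}
E[(¬q ∧ a) U q]: least fixpoint, start Z0 = Sat(q) = {s2}, add states in Sat(¬q ∧ a) with some successor in Z. Already a fixed point.
Sat(E[(¬q ∧ a) U q]) = {s2}

{s2}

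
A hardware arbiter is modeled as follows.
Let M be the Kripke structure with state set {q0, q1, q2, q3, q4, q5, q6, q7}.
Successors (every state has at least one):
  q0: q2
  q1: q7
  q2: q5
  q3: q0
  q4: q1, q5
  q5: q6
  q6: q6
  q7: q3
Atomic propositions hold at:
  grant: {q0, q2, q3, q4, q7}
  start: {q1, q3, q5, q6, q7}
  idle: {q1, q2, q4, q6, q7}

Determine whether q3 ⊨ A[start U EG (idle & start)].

No

Sat(idle & start) = {q1, q6, q7}
EG (idle & start): greatest fixpoint, start Z0 = {q1, q6, q7}, keep only states in Sat with some successor in Z. Z1 = {q1, q6}; Z2 = {q6}; fixed.
Sat(EG (idle & start)) = {q6}
A[start U EG (idle & start)]: least fixpoint, start Z0 = Sat(EG (idle & start)) = {q6}, add states in Sat(start) with every successor in Z. Z1 = {q5, q6}; fixed.
Sat(A[start U EG (idle & start)]) = {q5, q6}
q3 ∉ Sat(A[start U EG (idle & start)]) = {q5, q6}, so the formula does not hold at q3.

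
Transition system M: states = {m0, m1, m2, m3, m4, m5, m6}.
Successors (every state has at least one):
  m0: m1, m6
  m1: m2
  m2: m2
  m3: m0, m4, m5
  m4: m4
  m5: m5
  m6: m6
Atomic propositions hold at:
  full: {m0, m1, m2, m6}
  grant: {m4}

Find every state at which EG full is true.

EG full: greatest fixpoint, start Z0 = {m0, m1, m2, m6}, keep only states in Sat with some successor in Z. Already a fixed point.
Sat(EG full) = {m0, m1, m2, m6}

{m0, m1, m2, m6}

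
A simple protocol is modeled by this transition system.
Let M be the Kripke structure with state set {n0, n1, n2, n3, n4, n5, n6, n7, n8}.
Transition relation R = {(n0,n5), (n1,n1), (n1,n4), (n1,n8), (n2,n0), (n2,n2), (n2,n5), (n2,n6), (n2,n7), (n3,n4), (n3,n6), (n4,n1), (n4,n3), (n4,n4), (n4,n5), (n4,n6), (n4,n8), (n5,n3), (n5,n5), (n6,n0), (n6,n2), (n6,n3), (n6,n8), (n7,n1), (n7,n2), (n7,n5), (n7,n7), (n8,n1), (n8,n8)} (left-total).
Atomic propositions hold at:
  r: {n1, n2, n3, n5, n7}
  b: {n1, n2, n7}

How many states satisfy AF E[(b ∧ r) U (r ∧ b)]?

Sat(b ∧ r) = {n1, n2, n7}
Sat(r ∧ b) = {n1, n2, n7}
E[(b ∧ r) U (r ∧ b)]: least fixpoint, start Z0 = Sat((r ∧ b)) = {n1, n2, n7}, add states in Sat(b ∧ r) with some successor in Z. Already a fixed point.
Sat(E[(b ∧ r) U (r ∧ b)]) = {n1, n2, n7}
AF E[(b ∧ r) U (r ∧ b)]: least fixpoint, start Z0 = {n1, n2, n7}, add states with every successor in Z. Already a fixed point.
Sat(AF E[(b ∧ r) U (r ∧ b)]) = {n1, n2, n7}
|Sat(AF E[(b ∧ r) U (r ∧ b)])| = |{n1, n2, n7}| = 3.

3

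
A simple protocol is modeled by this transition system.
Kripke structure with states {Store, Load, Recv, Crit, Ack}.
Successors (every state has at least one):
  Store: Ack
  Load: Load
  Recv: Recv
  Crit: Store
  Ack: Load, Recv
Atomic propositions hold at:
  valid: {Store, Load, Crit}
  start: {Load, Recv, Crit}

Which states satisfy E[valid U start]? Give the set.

E[valid U start]: least fixpoint, start Z0 = Sat(start) = {Load, Recv, Crit}, add states in Sat(valid) with some successor in Z. Already a fixed point.
Sat(E[valid U start]) = {Load, Recv, Crit}

{Load, Recv, Crit}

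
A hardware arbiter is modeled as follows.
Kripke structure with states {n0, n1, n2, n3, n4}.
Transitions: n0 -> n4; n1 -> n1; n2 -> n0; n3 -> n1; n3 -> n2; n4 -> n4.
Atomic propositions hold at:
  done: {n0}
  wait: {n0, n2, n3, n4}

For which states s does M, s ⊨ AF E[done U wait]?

E[done U wait]: least fixpoint, start Z0 = Sat(wait) = {n0, n2, n3, n4}, add states in Sat(done) with some successor in Z. Already a fixed point.
Sat(E[done U wait]) = {n0, n2, n3, n4}
AF E[done U wait]: least fixpoint, start Z0 = {n0, n2, n3, n4}, add states with every successor in Z. Already a fixed point.
Sat(AF E[done U wait]) = {n0, n2, n3, n4}

{n0, n2, n3, n4}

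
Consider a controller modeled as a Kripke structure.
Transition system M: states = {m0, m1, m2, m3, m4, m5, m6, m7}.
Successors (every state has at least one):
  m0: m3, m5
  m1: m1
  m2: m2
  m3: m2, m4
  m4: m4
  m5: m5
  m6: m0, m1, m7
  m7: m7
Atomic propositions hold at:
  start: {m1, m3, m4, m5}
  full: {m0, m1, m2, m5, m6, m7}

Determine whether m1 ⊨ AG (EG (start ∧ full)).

Yes

Sat(start ∧ full) = {m1, m5}
EG (start ∧ full): greatest fixpoint, start Z0 = {m1, m5}, keep only states in Sat with some successor in Z. Already a fixed point.
Sat(EG (start ∧ full)) = {m1, m5}
AG (EG (start ∧ full)): greatest fixpoint, start Z0 = {m1, m5}, keep only states in Sat with every successor in Z. Already a fixed point.
Sat(AG (EG (start ∧ full))) = {m1, m5}
m1 ∈ Sat(AG (EG (start ∧ full))) = {m1, m5}, so the formula holds at m1.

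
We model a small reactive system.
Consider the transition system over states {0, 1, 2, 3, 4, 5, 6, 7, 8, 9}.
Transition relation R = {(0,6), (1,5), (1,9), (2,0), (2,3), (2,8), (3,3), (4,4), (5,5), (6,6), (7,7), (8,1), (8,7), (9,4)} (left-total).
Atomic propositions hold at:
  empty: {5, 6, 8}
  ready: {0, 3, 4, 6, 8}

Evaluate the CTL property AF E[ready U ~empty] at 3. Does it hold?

Sat(~empty) = {0, 1, 2, 3, 4, 7, 9}
E[ready U ~empty]: least fixpoint, start Z0 = Sat(~empty) = {0, 1, 2, 3, 4, 7, 9}, add states in Sat(ready) with some successor in Z. Z1 = {0, 1, 2, 3, 4, 7, 8, 9}; fixed.
Sat(E[ready U ~empty]) = {0, 1, 2, 3, 4, 7, 8, 9}
AF E[ready U ~empty]: least fixpoint, start Z0 = {0, 1, 2, 3, 4, 7, 8, 9}, add states with every successor in Z. Already a fixed point.
Sat(AF E[ready U ~empty]) = {0, 1, 2, 3, 4, 7, 8, 9}
3 ∈ Sat(AF E[ready U ~empty]) = {0, 1, 2, 3, 4, 7, 8, 9}, so the formula holds at 3.

Yes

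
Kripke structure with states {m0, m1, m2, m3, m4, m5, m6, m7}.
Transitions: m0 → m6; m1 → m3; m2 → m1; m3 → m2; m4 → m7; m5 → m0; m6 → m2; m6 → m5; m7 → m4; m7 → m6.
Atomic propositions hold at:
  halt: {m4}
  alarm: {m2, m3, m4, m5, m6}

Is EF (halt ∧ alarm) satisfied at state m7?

Sat(halt ∧ alarm) = {m4}
EF (halt ∧ alarm): least fixpoint, start Z0 = {m4}, add states with some successor in Z. Z1 = {m4, m7}; fixed.
Sat(EF (halt ∧ alarm)) = {m4, m7}
m7 ∈ Sat(EF (halt ∧ alarm)) = {m4, m7}, so the formula holds at m7.

Yes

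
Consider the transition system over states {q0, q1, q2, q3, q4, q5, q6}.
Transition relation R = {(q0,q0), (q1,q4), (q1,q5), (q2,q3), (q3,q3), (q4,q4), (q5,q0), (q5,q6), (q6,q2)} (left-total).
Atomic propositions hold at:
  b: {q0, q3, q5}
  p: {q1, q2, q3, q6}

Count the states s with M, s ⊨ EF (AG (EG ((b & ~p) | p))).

6

Sat(~p) = {q0, q4, q5}
Sat(b & ~p) = {q0, q5}
Sat((b & ~p) | p) = {q0, q1, q2, q3, q5, q6}
EG ((b & ~p) | p): greatest fixpoint, start Z0 = {q0, q1, q2, q3, q5, q6}, keep only states in Sat with some successor in Z. Already a fixed point.
Sat(EG ((b & ~p) | p)) = {q0, q1, q2, q3, q5, q6}
AG (EG ((b & ~p) | p)): greatest fixpoint, start Z0 = {q0, q1, q2, q3, q5, q6}, keep only states in Sat with every successor in Z. Z1 = {q0, q2, q3, q5, q6}; fixed.
Sat(AG (EG ((b & ~p) | p))) = {q0, q2, q3, q5, q6}
EF (AG (EG ((b & ~p) | p))): least fixpoint, start Z0 = {q0, q2, q3, q5, q6}, add states with some successor in Z. Z1 = {q0, q1, q2, q3, q5, q6}; fixed.
Sat(EF (AG (EG ((b & ~p) | p)))) = {q0, q1, q2, q3, q5, q6}
|Sat(EF (AG (EG ((b & ~p) | p))))| = |{q0, q1, q2, q3, q5, q6}| = 6.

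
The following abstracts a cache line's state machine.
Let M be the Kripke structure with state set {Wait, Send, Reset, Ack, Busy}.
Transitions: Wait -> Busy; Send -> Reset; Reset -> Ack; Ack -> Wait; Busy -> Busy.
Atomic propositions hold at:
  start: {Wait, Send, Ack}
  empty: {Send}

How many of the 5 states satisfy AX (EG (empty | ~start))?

Sat(~start) = {Reset, Busy}
Sat(empty | ~start) = {Send, Reset, Busy}
EG (empty | ~start): greatest fixpoint, start Z0 = {Send, Reset, Busy}, keep only states in Sat with some successor in Z. Z1 = {Send, Busy}; Z2 = {Busy}; fixed.
Sat(EG (empty | ~start)) = {Busy}
Sat(AX (EG (empty | ~start))) = {s : every successor in {Busy}} = {Wait, Busy}
|Sat(AX (EG (empty | ~start)))| = |{Wait, Busy}| = 2.

2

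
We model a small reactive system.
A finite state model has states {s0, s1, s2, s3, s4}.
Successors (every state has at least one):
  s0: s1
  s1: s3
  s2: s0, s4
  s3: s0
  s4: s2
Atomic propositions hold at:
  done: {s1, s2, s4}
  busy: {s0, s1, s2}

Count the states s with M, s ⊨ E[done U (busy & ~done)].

3

Sat(~done) = {s0, s3}
Sat(busy & ~done) = {s0}
E[done U (busy & ~done)]: least fixpoint, start Z0 = Sat((busy & ~done)) = {s0}, add states in Sat(done) with some successor in Z. Z1 = {s0, s2}; Z2 = {s0, s2, s4}; fixed.
Sat(E[done U (busy & ~done)]) = {s0, s2, s4}
|Sat(E[done U (busy & ~done)])| = |{s0, s2, s4}| = 3.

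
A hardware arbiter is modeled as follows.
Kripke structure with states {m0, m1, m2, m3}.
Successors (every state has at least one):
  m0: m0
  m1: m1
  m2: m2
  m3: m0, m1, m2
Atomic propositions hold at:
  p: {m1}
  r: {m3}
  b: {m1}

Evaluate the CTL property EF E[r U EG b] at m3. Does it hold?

EG b: greatest fixpoint, start Z0 = {m1}, keep only states in Sat with some successor in Z. Already a fixed point.
Sat(EG b) = {m1}
E[r U EG b]: least fixpoint, start Z0 = Sat(EG b) = {m1}, add states in Sat(r) with some successor in Z. Z1 = {m1, m3}; fixed.
Sat(E[r U EG b]) = {m1, m3}
EF E[r U EG b]: least fixpoint, start Z0 = {m1, m3}, add states with some successor in Z. Already a fixed point.
Sat(EF E[r U EG b]) = {m1, m3}
m3 ∈ Sat(EF E[r U EG b]) = {m1, m3}, so the formula holds at m3.

Yes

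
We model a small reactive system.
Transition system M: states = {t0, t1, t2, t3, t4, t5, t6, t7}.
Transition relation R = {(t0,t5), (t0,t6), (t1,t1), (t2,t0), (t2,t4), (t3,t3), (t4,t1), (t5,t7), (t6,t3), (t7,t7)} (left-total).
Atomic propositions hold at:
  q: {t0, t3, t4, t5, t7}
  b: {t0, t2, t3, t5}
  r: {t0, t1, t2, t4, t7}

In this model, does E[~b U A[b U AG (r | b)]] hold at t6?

Yes

Sat(~b) = {t1, t4, t6, t7}
Sat(r | b) = {t0, t1, t2, t3, t4, t5, t7}
AG (r | b): greatest fixpoint, start Z0 = {t0, t1, t2, t3, t4, t5, t7}, keep only states in Sat with every successor in Z. Z1 = {t1, t2, t3, t4, t5, t7}; Z2 = {t1, t3, t4, t5, t7}; fixed.
Sat(AG (r | b)) = {t1, t3, t4, t5, t7}
A[b U AG (r | b)]: least fixpoint, start Z0 = Sat(AG (r | b)) = {t1, t3, t4, t5, t7}, add states in Sat(b) with every successor in Z. Already a fixed point.
Sat(A[b U AG (r | b)]) = {t1, t3, t4, t5, t7}
E[~b U A[b U AG (r | b)]]: least fixpoint, start Z0 = Sat(A[b U AG (r | b)]) = {t1, t3, t4, t5, t7}, add states in Sat(~b) with some successor in Z. Z1 = {t1, t3, t4, t5, t6, t7}; fixed.
Sat(E[~b U A[b U AG (r | b)]]) = {t1, t3, t4, t5, t6, t7}
t6 ∈ Sat(E[~b U A[b U AG (r | b)]]) = {t1, t3, t4, t5, t6, t7}, so the formula holds at t6.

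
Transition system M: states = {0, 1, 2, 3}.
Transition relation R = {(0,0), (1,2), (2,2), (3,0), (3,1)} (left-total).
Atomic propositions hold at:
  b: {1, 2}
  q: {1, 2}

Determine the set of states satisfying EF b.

EF b: least fixpoint, start Z0 = {1, 2}, add states with some successor in Z. Z1 = {1, 2, 3}; fixed.
Sat(EF b) = {1, 2, 3}

{1, 2, 3}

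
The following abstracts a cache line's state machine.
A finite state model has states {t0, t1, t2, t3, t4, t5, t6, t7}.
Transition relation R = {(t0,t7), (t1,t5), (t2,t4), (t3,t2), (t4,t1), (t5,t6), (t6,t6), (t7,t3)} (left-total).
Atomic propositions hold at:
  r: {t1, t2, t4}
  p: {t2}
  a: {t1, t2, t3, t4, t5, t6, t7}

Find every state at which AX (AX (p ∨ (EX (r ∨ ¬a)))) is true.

{t0, t3, t7}

Sat(¬a) = {t0}
Sat(r ∨ ¬a) = {t0, t1, t2, t4}
Sat(EX (r ∨ ¬a)) = {s : some successor in {t0, t1, t2, t4}} = {t2, t3, t4}
Sat(p ∨ (EX (r ∨ ¬a))) = {t2, t3, t4}
Sat(AX (p ∨ (EX (r ∨ ¬a)))) = {s : every successor in {t2, t3, t4}} = {t2, t3, t7}
Sat(AX (AX (p ∨ (EX (r ∨ ¬a))))) = {s : every successor in {t2, t3, t7}} = {t0, t3, t7}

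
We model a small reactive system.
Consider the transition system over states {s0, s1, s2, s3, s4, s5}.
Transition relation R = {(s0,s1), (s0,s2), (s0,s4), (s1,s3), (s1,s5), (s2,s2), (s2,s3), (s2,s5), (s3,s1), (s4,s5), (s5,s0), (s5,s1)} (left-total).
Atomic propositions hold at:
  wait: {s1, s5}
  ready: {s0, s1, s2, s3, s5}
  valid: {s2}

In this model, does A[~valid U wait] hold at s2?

No

Sat(~valid) = {s0, s1, s3, s4, s5}
A[~valid U wait]: least fixpoint, start Z0 = Sat(wait) = {s1, s5}, add states in Sat(~valid) with every successor in Z. Z1 = {s1, s3, s4, s5}; fixed.
Sat(A[~valid U wait]) = {s1, s3, s4, s5}
s2 ∉ Sat(A[~valid U wait]) = {s1, s3, s4, s5}, so the formula does not hold at s2.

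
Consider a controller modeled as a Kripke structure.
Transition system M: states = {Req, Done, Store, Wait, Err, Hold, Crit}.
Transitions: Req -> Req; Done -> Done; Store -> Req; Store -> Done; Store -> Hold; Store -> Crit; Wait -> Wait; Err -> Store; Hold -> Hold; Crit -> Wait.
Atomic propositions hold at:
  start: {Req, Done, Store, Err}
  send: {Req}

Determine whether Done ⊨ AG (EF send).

No

EF send: least fixpoint, start Z0 = {Req}, add states with some successor in Z. Z1 = {Req, Store}; Z2 = {Req, Store, Err}; fixed.
Sat(EF send) = {Req, Store, Err}
AG (EF send): greatest fixpoint, start Z0 = {Req, Store, Err}, keep only states in Sat with every successor in Z. Z1 = {Req, Err}; Z2 = {Req}; fixed.
Sat(AG (EF send)) = {Req}
Done ∉ Sat(AG (EF send)) = {Req}, so the formula does not hold at Done.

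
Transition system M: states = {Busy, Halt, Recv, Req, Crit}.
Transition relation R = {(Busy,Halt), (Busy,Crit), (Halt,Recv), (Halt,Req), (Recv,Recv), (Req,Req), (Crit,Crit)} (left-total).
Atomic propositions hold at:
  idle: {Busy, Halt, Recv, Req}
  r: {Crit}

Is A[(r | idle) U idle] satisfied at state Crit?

Sat(r | idle) = {Busy, Halt, Recv, Req, Crit}
A[(r | idle) U idle]: least fixpoint, start Z0 = Sat(idle) = {Busy, Halt, Recv, Req}, add states in Sat(r | idle) with every successor in Z. Already a fixed point.
Sat(A[(r | idle) U idle]) = {Busy, Halt, Recv, Req}
Crit ∉ Sat(A[(r | idle) U idle]) = {Busy, Halt, Recv, Req}, so the formula does not hold at Crit.

No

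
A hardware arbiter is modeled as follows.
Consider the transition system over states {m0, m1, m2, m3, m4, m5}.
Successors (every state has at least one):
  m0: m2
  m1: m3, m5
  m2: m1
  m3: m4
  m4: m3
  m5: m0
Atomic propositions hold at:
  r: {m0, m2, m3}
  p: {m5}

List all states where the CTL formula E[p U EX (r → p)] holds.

Sat(r → p) = {m1, m4, m5}
Sat(EX (r → p)) = {s : some successor in {m1, m4, m5}} = {m1, m2, m3}
E[p U EX (r → p)]: least fixpoint, start Z0 = Sat(EX (r → p)) = {m1, m2, m3}, add states in Sat(p) with some successor in Z. Already a fixed point.
Sat(E[p U EX (r → p)]) = {m1, m2, m3}

{m1, m2, m3}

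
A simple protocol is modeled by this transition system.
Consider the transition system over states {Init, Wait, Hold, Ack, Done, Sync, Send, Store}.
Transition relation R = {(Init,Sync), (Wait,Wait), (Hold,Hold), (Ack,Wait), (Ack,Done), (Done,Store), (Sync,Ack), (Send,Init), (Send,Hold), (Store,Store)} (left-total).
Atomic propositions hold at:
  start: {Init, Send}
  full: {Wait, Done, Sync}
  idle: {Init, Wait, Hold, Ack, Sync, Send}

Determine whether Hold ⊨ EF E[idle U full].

No

E[idle U full]: least fixpoint, start Z0 = Sat(full) = {Wait, Done, Sync}, add states in Sat(idle) with some successor in Z. Z1 = {Init, Wait, Ack, Done, Sync}; Z2 = {Init, Wait, Ack, Done, Sync, Send}; fixed.
Sat(E[idle U full]) = {Init, Wait, Ack, Done, Sync, Send}
EF E[idle U full]: least fixpoint, start Z0 = {Init, Wait, Ack, Done, Sync, Send}, add states with some successor in Z. Already a fixed point.
Sat(EF E[idle U full]) = {Init, Wait, Ack, Done, Sync, Send}
Hold ∉ Sat(EF E[idle U full]) = {Init, Wait, Ack, Done, Sync, Send}, so the formula does not hold at Hold.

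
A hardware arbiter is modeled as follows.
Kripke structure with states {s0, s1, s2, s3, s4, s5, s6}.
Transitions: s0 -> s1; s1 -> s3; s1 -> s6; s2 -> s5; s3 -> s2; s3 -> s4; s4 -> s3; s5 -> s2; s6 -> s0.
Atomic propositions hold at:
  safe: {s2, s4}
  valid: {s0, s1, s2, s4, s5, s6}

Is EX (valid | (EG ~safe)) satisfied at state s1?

Sat(~safe) = {s0, s1, s3, s5, s6}
EG ~safe: greatest fixpoint, start Z0 = {s0, s1, s3, s5, s6}, keep only states in Sat with some successor in Z. Z1 = {s0, s1, s6}; fixed.
Sat(EG ~safe) = {s0, s1, s6}
Sat(valid | (EG ~safe)) = {s0, s1, s2, s4, s5, s6}
Sat(EX (valid | (EG ~safe))) = {s : some successor in {s0, s1, s2, s4, s5, s6}} = {s0, s1, s2, s3, s5, s6}
s1 ∈ Sat(EX (valid | (EG ~safe))) = {s0, s1, s2, s3, s5, s6}, so the formula holds at s1.

Yes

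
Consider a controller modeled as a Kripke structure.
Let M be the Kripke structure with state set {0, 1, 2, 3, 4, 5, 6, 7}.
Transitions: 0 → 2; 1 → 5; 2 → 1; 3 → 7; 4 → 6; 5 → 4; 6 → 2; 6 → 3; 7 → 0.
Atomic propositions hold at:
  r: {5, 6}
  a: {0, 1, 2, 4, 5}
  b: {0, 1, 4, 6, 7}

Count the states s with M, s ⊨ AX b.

Sat(AX b) = {s : every successor in {0, 1, 4, 6, 7}} = {2, 3, 4, 5, 7}
|Sat(AX b)| = |{2, 3, 4, 5, 7}| = 5.

5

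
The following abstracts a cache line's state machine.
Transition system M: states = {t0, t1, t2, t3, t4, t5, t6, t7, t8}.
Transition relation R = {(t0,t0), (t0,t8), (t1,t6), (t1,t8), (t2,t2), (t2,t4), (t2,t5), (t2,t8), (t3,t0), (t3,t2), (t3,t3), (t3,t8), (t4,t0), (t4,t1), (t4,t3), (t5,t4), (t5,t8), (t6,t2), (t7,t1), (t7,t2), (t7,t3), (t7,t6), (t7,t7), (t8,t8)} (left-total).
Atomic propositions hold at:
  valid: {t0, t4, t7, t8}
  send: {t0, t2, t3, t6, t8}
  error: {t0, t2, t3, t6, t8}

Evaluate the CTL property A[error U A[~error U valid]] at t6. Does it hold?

Sat(~error) = {t1, t4, t5, t7}
A[~error U valid]: least fixpoint, start Z0 = Sat(valid) = {t0, t4, t7, t8}, add states in Sat(~error) with every successor in Z. Z1 = {t0, t4, t5, t7, t8}; fixed.
Sat(A[~error U valid]) = {t0, t4, t5, t7, t8}
A[error U A[~error U valid]]: least fixpoint, start Z0 = Sat(A[~error U valid]) = {t0, t4, t5, t7, t8}, add states in Sat(error) with every successor in Z. Already a fixed point.
Sat(A[error U A[~error U valid]]) = {t0, t4, t5, t7, t8}
t6 ∉ Sat(A[error U A[~error U valid]]) = {t0, t4, t5, t7, t8}, so the formula does not hold at t6.

No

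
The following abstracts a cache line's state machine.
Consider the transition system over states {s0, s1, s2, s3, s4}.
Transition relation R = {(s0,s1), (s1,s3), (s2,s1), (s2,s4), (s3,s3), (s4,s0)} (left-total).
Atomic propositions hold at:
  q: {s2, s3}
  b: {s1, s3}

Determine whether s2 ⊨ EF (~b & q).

Sat(~b) = {s0, s2, s4}
Sat(~b & q) = {s2}
EF (~b & q): least fixpoint, start Z0 = {s2}, add states with some successor in Z. Already a fixed point.
Sat(EF (~b & q)) = {s2}
s2 ∈ Sat(EF (~b & q)) = {s2}, so the formula holds at s2.

Yes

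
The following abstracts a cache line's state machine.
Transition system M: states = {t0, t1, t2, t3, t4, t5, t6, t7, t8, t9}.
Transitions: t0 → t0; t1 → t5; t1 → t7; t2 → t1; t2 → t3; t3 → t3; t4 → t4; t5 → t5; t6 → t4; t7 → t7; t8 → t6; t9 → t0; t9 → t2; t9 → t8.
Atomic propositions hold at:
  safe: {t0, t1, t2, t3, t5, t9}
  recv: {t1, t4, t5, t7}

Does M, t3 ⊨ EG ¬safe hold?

No

Sat(¬safe) = {t4, t6, t7, t8}
EG ¬safe: greatest fixpoint, start Z0 = {t4, t6, t7, t8}, keep only states in Sat with some successor in Z. Already a fixed point.
Sat(EG ¬safe) = {t4, t6, t7, t8}
t3 ∉ Sat(EG ¬safe) = {t4, t6, t7, t8}, so the formula does not hold at t3.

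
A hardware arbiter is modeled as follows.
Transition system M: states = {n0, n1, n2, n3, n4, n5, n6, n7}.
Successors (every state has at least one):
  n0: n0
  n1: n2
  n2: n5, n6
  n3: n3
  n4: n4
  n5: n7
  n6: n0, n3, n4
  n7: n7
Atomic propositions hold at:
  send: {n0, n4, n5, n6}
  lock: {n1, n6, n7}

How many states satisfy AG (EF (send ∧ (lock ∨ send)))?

Sat(lock ∨ send) = {n0, n1, n4, n5, n6, n7}
Sat(send ∧ (lock ∨ send)) = {n0, n4, n5, n6}
EF (send ∧ (lock ∨ send)): least fixpoint, start Z0 = {n0, n4, n5, n6}, add states with some successor in Z. Z1 = {n0, n2, n4, n5, n6}; Z2 = {n0, n1, n2, n4, n5, n6}; fixed.
Sat(EF (send ∧ (lock ∨ send))) = {n0, n1, n2, n4, n5, n6}
AG (EF (send ∧ (lock ∨ send))): greatest fixpoint, start Z0 = {n0, n1, n2, n4, n5, n6}, keep only states in Sat with every successor in Z. Z1 = {n0, n1, n2, n4}; Z2 = {n0, n1, n4}; Z3 = {n0, n4}; fixed.
Sat(AG (EF (send ∧ (lock ∨ send)))) = {n0, n4}
|Sat(AG (EF (send ∧ (lock ∨ send))))| = |{n0, n4}| = 2.

2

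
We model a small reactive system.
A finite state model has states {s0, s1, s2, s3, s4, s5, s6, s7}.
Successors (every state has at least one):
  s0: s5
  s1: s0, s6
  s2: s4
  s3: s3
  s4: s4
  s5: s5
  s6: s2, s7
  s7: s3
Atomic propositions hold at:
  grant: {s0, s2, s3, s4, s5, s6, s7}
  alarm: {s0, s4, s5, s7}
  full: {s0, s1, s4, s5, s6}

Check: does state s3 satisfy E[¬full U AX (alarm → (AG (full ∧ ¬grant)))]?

Sat(¬full) = {s2, s3, s7}
Sat(¬grant) = {s1}
Sat(full ∧ ¬grant) = {s1}
AG (full ∧ ¬grant): greatest fixpoint, start Z0 = {s1}, keep only states in Sat with every successor in Z. Z1 = ∅; fixed.
Sat(AG (full ∧ ¬grant)) = ∅
Sat(alarm → (AG (full ∧ ¬grant))) = {s1, s2, s3, s6}
Sat(AX (alarm → (AG (full ∧ ¬grant)))) = {s : every successor in {s1, s2, s3, s6}} = {s3, s7}
E[¬full U AX (alarm → (AG (full ∧ ¬grant)))]: least fixpoint, start Z0 = Sat(AX (alarm → (AG (full ∧ ¬grant)))) = {s3, s7}, add states in Sat(¬full) with some successor in Z. Already a fixed point.
Sat(E[¬full U AX (alarm → (AG (full ∧ ¬grant)))]) = {s3, s7}
s3 ∈ Sat(E[¬full U AX (alarm → (AG (full ∧ ¬grant)))]) = {s3, s7}, so the formula holds at s3.

Yes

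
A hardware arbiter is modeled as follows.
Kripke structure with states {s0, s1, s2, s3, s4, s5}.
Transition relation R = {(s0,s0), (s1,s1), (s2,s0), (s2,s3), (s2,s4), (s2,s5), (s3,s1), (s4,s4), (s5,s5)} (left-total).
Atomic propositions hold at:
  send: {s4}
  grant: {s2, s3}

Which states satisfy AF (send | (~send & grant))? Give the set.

Sat(~send) = {s0, s1, s2, s3, s5}
Sat(~send & grant) = {s2, s3}
Sat(send | (~send & grant)) = {s2, s3, s4}
AF (send | (~send & grant)): least fixpoint, start Z0 = {s2, s3, s4}, add states with every successor in Z. Already a fixed point.
Sat(AF (send | (~send & grant))) = {s2, s3, s4}

{s2, s3, s4}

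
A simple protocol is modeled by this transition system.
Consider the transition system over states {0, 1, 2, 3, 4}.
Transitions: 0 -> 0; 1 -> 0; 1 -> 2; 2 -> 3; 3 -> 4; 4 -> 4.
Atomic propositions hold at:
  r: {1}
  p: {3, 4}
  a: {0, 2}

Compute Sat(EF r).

{1}

EF r: least fixpoint, start Z0 = {1}, add states with some successor in Z. Already a fixed point.
Sat(EF r) = {1}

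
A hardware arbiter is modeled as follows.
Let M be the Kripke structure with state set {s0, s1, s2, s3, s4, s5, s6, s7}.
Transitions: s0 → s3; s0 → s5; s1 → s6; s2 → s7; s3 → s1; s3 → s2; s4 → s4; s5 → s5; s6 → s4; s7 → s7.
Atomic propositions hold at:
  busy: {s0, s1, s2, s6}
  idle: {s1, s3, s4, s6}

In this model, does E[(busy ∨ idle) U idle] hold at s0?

Sat(busy ∨ idle) = {s0, s1, s2, s3, s4, s6}
E[(busy ∨ idle) U idle]: least fixpoint, start Z0 = Sat(idle) = {s1, s3, s4, s6}, add states in Sat(busy ∨ idle) with some successor in Z. Z1 = {s0, s1, s3, s4, s6}; fixed.
Sat(E[(busy ∨ idle) U idle]) = {s0, s1, s3, s4, s6}
s0 ∈ Sat(E[(busy ∨ idle) U idle]) = {s0, s1, s3, s4, s6}, so the formula holds at s0.

Yes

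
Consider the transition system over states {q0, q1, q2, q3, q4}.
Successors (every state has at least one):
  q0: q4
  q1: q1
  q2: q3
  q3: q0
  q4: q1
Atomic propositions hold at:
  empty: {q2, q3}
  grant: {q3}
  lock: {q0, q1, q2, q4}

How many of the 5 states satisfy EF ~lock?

Sat(~lock) = {q3}
EF ~lock: least fixpoint, start Z0 = {q3}, add states with some successor in Z. Z1 = {q2, q3}; fixed.
Sat(EF ~lock) = {q2, q3}
|Sat(EF ~lock)| = |{q2, q3}| = 2.

2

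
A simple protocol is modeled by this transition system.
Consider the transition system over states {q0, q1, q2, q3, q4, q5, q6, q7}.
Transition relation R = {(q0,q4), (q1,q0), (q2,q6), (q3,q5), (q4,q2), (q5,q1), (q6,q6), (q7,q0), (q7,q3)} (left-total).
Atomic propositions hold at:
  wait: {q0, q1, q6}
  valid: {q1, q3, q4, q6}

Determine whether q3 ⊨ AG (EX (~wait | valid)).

Sat(~wait) = {q2, q3, q4, q5, q7}
Sat(~wait | valid) = {q1, q2, q3, q4, q5, q6, q7}
Sat(EX (~wait | valid)) = {s : some successor in {q1, q2, q3, q4, q5, q6, q7}} = {q0, q2, q3, q4, q5, q6, q7}
AG (EX (~wait | valid)): greatest fixpoint, start Z0 = {q0, q2, q3, q4, q5, q6, q7}, keep only states in Sat with every successor in Z. Z1 = {q0, q2, q3, q4, q6, q7}; Z2 = {q0, q2, q4, q6, q7}; Z3 = {q0, q2, q4, q6}; fixed.
Sat(AG (EX (~wait | valid))) = {q0, q2, q4, q6}
q3 ∉ Sat(AG (EX (~wait | valid))) = {q0, q2, q4, q6}, so the formula does not hold at q3.

No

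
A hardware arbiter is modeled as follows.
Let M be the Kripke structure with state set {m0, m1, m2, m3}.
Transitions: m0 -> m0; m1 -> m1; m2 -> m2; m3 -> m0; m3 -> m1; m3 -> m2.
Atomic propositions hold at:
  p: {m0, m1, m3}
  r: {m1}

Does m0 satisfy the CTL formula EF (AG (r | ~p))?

Sat(~p) = {m2}
Sat(r | ~p) = {m1, m2}
AG (r | ~p): greatest fixpoint, start Z0 = {m1, m2}, keep only states in Sat with every successor in Z. Already a fixed point.
Sat(AG (r | ~p)) = {m1, m2}
EF (AG (r | ~p)): least fixpoint, start Z0 = {m1, m2}, add states with some successor in Z. Z1 = {m1, m2, m3}; fixed.
Sat(EF (AG (r | ~p))) = {m1, m2, m3}
m0 ∉ Sat(EF (AG (r | ~p))) = {m1, m2, m3}, so the formula does not hold at m0.

No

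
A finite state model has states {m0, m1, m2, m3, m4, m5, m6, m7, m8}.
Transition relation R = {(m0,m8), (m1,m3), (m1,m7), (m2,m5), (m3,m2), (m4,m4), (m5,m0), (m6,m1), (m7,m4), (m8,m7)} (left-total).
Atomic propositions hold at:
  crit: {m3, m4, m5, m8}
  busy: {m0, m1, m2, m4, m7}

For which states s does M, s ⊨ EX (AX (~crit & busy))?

{m0, m1, m2}

Sat(~crit) = {m0, m1, m2, m6, m7}
Sat(~crit & busy) = {m0, m1, m2, m7}
Sat(AX (~crit & busy)) = {s : every successor in {m0, m1, m2, m7}} = {m3, m5, m6, m8}
Sat(EX (AX (~crit & busy))) = {s : some successor in {m3, m5, m6, m8}} = {m0, m1, m2}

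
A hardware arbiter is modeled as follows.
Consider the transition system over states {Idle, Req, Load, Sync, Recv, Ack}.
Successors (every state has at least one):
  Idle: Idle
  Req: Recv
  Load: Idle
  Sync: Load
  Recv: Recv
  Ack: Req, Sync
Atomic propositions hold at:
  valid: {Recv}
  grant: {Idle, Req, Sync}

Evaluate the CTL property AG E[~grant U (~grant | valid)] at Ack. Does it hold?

No

Sat(~grant) = {Load, Recv, Ack}
Sat(~grant | valid) = {Load, Recv, Ack}
E[~grant U (~grant | valid)]: least fixpoint, start Z0 = Sat((~grant | valid)) = {Load, Recv, Ack}, add states in Sat(~grant) with some successor in Z. Already a fixed point.
Sat(E[~grant U (~grant | valid)]) = {Load, Recv, Ack}
AG E[~grant U (~grant | valid)]: greatest fixpoint, start Z0 = {Load, Recv, Ack}, keep only states in Sat with every successor in Z. Z1 = {Recv}; fixed.
Sat(AG E[~grant U (~grant | valid)]) = {Recv}
Ack ∉ Sat(AG E[~grant U (~grant | valid)]) = {Recv}, so the formula does not hold at Ack.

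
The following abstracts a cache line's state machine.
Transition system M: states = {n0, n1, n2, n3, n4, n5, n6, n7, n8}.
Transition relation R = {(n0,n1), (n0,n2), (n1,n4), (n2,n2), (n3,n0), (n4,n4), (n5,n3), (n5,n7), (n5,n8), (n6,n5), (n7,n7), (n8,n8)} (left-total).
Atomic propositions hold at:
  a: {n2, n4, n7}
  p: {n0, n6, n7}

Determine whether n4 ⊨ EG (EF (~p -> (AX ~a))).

Sat(~p) = {n1, n2, n3, n4, n5, n8}
Sat(~a) = {n0, n1, n3, n5, n6, n8}
Sat(AX ~a) = {s : every successor in {n0, n1, n3, n5, n6, n8}} = {n3, n6, n8}
Sat(~p -> (AX ~a)) = {n0, n3, n6, n7, n8}
EF (~p -> (AX ~a)): least fixpoint, start Z0 = {n0, n3, n6, n7, n8}, add states with some successor in Z. Z1 = {n0, n3, n5, n6, n7, n8}; fixed.
Sat(EF (~p -> (AX ~a))) = {n0, n3, n5, n6, n7, n8}
EG (EF (~p -> (AX ~a))): greatest fixpoint, start Z0 = {n0, n3, n5, n6, n7, n8}, keep only states in Sat with some successor in Z. Z1 = {n3, n5, n6, n7, n8}; Z2 = {n5, n6, n7, n8}; fixed.
Sat(EG (EF (~p -> (AX ~a)))) = {n5, n6, n7, n8}
n4 ∉ Sat(EG (EF (~p -> (AX ~a)))) = {n5, n6, n7, n8}, so the formula does not hold at n4.

No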